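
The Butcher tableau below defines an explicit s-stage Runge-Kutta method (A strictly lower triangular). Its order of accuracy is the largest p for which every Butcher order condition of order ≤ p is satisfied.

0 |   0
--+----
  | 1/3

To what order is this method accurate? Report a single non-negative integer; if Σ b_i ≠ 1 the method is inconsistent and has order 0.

b = (1/3)
c = (0)
Σ b_i: 1/3·1 = 1/3 ≠ 1 ⇒ order 0.

0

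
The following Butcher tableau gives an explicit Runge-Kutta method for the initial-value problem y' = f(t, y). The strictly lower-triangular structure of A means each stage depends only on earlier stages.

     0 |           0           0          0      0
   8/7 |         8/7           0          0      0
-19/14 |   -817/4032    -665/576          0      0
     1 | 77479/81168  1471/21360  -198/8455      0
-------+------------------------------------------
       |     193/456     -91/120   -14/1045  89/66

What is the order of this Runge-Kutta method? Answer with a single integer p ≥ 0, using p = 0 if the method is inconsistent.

4

b = (193/456, -91/120, -14/1045, 89/66)
c = (0, 8/7, -19/14, 1)
Ac = (0, 0, -95/72, 59/534)
Σ b_i: 193/456·1 + (-91/120)·1 + (-14/1045)·1 + 89/66·1 = 1 ✓
b·c: (-91/120)·8/7 + (-14/1045)·(-19/14) + 89/66·1 = 1/2 ✓
b·c²: (-91/120)·64/49 + (-14/1045)·361/196 + 89/66·1 = 1/3 ✓
b·Ac: (-14/1045)·(-95/72) + 89/66·59/534 = 1/6 ✓
b·c³: (-91/120)·512/343 + (-14/1045)·(-6859/2744) + 89/66·1 = 1/4 ✓
b·(c∘Ac): (-14/1045)·1805/1008 + 89/66·59/534 = 1/8 ✓
b·Ac²: (-14/1045)·(-95/63) + 89/66·25/534 = 1/12 ✓
b·A²c: 89/66·11/356 = 1/24 ✓; 4 stages ⇒ order 4.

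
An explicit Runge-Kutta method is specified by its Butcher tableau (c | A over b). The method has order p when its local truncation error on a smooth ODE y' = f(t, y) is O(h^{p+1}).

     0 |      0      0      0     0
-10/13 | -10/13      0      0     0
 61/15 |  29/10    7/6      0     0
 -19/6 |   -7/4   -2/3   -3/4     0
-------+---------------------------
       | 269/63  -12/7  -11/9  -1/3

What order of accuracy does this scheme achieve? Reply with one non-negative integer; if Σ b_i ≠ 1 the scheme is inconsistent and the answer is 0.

1

b = (269/63, -12/7, -11/9, -1/3)
c = (0, -10/13, 61/15, -19/6)
Ac = (0, 0, -35/39, -1979/780)
Σ b_i: 269/63·1 + (-12/7)·1 + (-11/9)·1 + (-1/3)·1 = 1 ✓
b·c: (-12/7)·(-10/13) + (-11/9)·61/15 + (-1/3)·(-19/6) = -63787/24570 ≠ 1/2 ⇒ order 1.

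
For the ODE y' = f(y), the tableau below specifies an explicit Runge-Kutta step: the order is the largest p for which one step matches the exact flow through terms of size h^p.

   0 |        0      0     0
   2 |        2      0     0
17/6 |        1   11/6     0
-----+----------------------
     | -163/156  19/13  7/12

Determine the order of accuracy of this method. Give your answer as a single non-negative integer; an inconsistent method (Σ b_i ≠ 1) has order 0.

b = (-163/156, 19/13, 7/12)
c = (0, 2, 17/6)
Ac = (0, 0, 11/3)
Σ b_i: (-163/156)·1 + 19/13·1 + 7/12·1 = 1 ✓
b·c: 19/13·2 + 7/12·17/6 = 4283/936 ≠ 1/2 ⇒ order 1.

1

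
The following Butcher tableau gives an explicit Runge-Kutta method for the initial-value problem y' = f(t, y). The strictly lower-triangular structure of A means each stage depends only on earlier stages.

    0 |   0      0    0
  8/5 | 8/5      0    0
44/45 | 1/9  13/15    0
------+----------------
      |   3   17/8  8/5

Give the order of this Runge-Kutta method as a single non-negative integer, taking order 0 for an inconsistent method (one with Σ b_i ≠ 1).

b = (3, 17/8, 8/5)
c = (0, 8/5, 44/45)
Ac = (0, 0, 104/75)
Σ b_i: 3·1 + 17/8·1 + 8/5·1 = 269/40 ≠ 1 ⇒ order 0.

0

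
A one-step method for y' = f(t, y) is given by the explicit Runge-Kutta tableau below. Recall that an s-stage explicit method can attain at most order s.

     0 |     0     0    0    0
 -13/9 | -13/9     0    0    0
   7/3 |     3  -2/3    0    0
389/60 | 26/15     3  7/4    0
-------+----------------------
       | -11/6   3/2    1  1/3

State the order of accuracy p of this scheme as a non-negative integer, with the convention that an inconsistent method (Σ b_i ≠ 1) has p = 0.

1

b = (-11/6, 3/2, 1, 1/3)
c = (0, -13/9, 7/3, 389/60)
Ac = (0, 0, 26/27, -1/4)
Σ b_i: (-11/6)·1 + 3/2·1 + 1·1 + 1/3·1 = 1 ✓
b·c: 3/2·(-13/9) + 1·7/3 + 1/3·389/60 = 419/180 ≠ 1/2 ⇒ order 1.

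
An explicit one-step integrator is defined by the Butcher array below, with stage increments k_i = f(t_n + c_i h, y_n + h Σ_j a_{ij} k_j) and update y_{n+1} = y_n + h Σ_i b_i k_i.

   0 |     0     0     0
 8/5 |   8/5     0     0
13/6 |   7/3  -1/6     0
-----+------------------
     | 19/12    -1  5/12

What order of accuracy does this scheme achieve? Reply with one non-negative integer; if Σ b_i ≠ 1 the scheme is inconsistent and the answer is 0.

b = (19/12, -1, 5/12)
c = (0, 8/5, 13/6)
Ac = (0, 0, -4/15)
Σ b_i: 19/12·1 + (-1)·1 + 5/12·1 = 1 ✓
b·c: (-1)·8/5 + 5/12·13/6 = -251/360 ≠ 1/2 ⇒ order 1.

1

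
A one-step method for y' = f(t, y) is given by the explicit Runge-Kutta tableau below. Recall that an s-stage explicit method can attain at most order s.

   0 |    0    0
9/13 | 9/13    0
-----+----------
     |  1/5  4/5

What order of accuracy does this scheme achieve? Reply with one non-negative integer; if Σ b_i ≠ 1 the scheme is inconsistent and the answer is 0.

b = (1/5, 4/5)
c = (0, 9/13)
Σ b_i: 1/5·1 + 4/5·1 = 1 ✓
b·c: 4/5·9/13 = 36/65 ≠ 1/2 ⇒ order 1.

1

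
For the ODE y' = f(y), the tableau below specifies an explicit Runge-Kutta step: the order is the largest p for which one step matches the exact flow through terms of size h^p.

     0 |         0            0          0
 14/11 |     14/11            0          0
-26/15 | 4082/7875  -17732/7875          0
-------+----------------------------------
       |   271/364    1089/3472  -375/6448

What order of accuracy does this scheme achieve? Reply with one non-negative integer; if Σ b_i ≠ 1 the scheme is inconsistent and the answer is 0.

3

b = (271/364, 1089/3472, -375/6448)
c = (0, 14/11, -26/15)
Ac = (0, 0, -3224/1125)
Σ b_i: 271/364·1 + 1089/3472·1 + (-375/6448)·1 = 1 ✓
b·c: 1089/3472·14/11 + (-375/6448)·(-26/15) = 1/2 ✓
b·c²: 1089/3472·196/121 + (-375/6448)·676/225 = 1/3 ✓
b·Ac: (-375/6448)·(-3224/1125) = 1/6 ✓; 3 stages ⇒ order 3.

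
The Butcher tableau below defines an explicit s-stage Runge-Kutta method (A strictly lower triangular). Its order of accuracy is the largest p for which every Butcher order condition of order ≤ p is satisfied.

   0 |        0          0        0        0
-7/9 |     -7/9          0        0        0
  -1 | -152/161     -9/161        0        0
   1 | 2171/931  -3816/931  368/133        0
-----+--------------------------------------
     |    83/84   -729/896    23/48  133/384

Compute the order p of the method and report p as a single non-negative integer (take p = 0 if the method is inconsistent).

4

b = (83/84, -729/896, 23/48, 133/384)
c = (0, -7/9, -1, 1)
Ac = (0, 0, 1/23, 8/19)
Σ b_i: 83/84·1 + (-729/896)·1 + 23/48·1 + 133/384·1 = 1 ✓
b·c: (-729/896)·(-7/9) + 23/48·(-1) + 133/384·1 = 1/2 ✓
b·c²: (-729/896)·49/81 + 23/48·1 + 133/384·1 = 1/3 ✓
b·Ac: 23/48·1/23 + 133/384·8/19 = 1/6 ✓
b·c³: (-729/896)·(-343/729) + 23/48·(-1) + 133/384·1 = 1/4 ✓
b·(c∘Ac): 23/48·(-1/23) + 133/384·8/19 = 1/8 ✓
b·Ac²: 23/48·(-7/207) + 133/384·344/1197 = 1/12 ✓
b·A²c: 133/384·16/133 = 1/24 ✓; 4 stages ⇒ order 4.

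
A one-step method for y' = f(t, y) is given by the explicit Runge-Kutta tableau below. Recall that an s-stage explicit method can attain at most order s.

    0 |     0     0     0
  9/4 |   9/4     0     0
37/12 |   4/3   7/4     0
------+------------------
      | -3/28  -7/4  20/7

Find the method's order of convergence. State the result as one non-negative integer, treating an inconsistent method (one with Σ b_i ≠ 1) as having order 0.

1

b = (-3/28, -7/4, 20/7)
c = (0, 9/4, 37/12)
Ac = (0, 0, 63/16)
Σ b_i: (-3/28)·1 + (-7/4)·1 + 20/7·1 = 1 ✓
b·c: (-7/4)·9/4 + 20/7·37/12 = 1637/336 ≠ 1/2 ⇒ order 1.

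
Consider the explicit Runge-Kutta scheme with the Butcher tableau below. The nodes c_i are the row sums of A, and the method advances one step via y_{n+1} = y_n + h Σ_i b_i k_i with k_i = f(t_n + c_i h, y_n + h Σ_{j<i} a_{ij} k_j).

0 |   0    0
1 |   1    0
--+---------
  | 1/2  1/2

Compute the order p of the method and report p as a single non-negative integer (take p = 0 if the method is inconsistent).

b = (1/2, 1/2)
c = (0, 1)
Σ b_i: 1/2·1 + 1/2·1 = 1 ✓
b·c: 1/2·1 = 1/2 ✓; 2 stages ⇒ order 2.

2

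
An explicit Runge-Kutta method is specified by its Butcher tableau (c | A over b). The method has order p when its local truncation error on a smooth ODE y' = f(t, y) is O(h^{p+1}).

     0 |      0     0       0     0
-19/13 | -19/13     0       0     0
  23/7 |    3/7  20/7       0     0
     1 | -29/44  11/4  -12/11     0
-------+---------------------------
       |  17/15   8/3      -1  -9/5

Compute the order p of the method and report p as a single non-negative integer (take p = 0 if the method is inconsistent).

1

b = (17/15, 8/3, -1, -9/5)
c = (0, -19/13, 23/7, 1)
Ac = (0, 0, -380/91, -30445/4004)
Σ b_i: 17/15·1 + 8/3·1 + (-1)·1 + (-9/5)·1 = 1 ✓
b·c: 8/3·(-19/13) + (-1)·23/7 + (-9/5)·1 = -12262/1365 ≠ 1/2 ⇒ order 1.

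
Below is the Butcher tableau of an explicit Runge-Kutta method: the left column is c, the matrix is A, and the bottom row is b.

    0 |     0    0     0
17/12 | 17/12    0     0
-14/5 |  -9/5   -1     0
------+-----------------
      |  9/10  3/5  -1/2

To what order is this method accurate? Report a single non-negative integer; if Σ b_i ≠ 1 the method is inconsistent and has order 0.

1

b = (9/10, 3/5, -1/2)
c = (0, 17/12, -14/5)
Ac = (0, 0, -17/12)
Σ b_i: 9/10·1 + 3/5·1 + (-1/2)·1 = 1 ✓
b·c: 3/5·17/12 + (-1/2)·(-14/5) = 9/4 ≠ 1/2 ⇒ order 1.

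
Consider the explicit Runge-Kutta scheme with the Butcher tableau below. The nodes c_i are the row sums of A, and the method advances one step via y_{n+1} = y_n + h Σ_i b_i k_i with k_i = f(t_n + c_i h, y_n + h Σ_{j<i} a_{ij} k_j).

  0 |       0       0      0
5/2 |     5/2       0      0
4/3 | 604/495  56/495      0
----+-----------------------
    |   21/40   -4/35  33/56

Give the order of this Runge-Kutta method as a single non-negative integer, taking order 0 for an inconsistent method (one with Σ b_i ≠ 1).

b = (21/40, -4/35, 33/56)
c = (0, 5/2, 4/3)
Ac = (0, 0, 28/99)
Σ b_i: 21/40·1 + (-4/35)·1 + 33/56·1 = 1 ✓
b·c: (-4/35)·5/2 + 33/56·4/3 = 1/2 ✓
b·c²: (-4/35)·25/4 + 33/56·16/9 = 1/3 ✓
b·Ac: 33/56·28/99 = 1/6 ✓; 3 stages ⇒ order 3.

3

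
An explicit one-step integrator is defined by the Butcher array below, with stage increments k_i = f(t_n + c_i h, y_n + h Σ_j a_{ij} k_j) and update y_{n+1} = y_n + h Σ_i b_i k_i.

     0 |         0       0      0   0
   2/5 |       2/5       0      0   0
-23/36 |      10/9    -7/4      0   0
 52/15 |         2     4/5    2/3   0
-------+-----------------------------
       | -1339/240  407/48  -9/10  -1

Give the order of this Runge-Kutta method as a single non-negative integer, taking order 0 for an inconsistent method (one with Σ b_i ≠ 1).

b = (-1339/240, 407/48, -9/10, -1)
c = (0, 2/5, -23/36, 52/15)
Ac = (0, 0, -7/10, -143/1350)
Σ b_i: (-1339/240)·1 + 407/48·1 + (-9/10)·1 + (-1)·1 = 1 ✓
b·c: 407/48·2/5 + (-9/10)·(-23/36) + (-1)·52/15 = 1/2 ✓
b·c²: 407/48·4/25 + (-9/10)·529/1296 + (-1)·2704/225 = -15881/1440 ≠ 1/3 ⇒ order 2.
b·Ac: (-9/10)·(-7/10) + (-1)·(-143/1350) = 1987/2700 ≠ 1/6

2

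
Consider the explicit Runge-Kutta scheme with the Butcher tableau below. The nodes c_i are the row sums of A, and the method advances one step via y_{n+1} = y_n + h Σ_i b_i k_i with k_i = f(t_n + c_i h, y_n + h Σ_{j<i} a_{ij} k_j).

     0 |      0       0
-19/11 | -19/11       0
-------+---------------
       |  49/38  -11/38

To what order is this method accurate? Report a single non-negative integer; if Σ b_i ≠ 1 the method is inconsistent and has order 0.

b = (49/38, -11/38)
c = (0, -19/11)
Σ b_i: 49/38·1 + (-11/38)·1 = 1 ✓
b·c: (-11/38)·(-19/11) = 1/2 ✓; 2 stages ⇒ order 2.

2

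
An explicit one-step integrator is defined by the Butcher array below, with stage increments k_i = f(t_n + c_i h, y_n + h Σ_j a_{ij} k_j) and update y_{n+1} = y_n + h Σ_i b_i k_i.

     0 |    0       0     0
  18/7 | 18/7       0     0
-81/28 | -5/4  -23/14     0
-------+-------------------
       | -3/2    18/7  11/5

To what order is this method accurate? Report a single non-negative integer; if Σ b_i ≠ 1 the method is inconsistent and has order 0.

b = (-3/2, 18/7, 11/5)
c = (0, 18/7, -81/28)
Ac = (0, 0, -207/49)
Σ b_i: (-3/2)·1 + 18/7·1 + 11/5·1 = 229/70 ≠ 1 ⇒ order 0.

0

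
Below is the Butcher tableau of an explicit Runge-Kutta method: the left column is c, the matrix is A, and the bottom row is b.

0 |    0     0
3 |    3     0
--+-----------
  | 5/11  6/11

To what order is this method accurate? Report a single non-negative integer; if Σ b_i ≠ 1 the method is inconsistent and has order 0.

1

b = (5/11, 6/11)
c = (0, 3)
Σ b_i: 5/11·1 + 6/11·1 = 1 ✓
b·c: 6/11·3 = 18/11 ≠ 1/2 ⇒ order 1.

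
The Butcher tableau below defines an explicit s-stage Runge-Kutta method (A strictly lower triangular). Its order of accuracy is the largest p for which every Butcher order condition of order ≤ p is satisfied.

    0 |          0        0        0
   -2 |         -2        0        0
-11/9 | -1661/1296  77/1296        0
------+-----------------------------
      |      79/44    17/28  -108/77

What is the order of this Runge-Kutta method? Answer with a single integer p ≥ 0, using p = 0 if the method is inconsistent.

3

b = (79/44, 17/28, -108/77)
c = (0, -2, -11/9)
Ac = (0, 0, -77/648)
Σ b_i: 79/44·1 + 17/28·1 + (-108/77)·1 = 1 ✓
b·c: 17/28·(-2) + (-108/77)·(-11/9) = 1/2 ✓
b·c²: 17/28·4 + (-108/77)·121/81 = 1/3 ✓
b·Ac: (-108/77)·(-77/648) = 1/6 ✓; 3 stages ⇒ order 3.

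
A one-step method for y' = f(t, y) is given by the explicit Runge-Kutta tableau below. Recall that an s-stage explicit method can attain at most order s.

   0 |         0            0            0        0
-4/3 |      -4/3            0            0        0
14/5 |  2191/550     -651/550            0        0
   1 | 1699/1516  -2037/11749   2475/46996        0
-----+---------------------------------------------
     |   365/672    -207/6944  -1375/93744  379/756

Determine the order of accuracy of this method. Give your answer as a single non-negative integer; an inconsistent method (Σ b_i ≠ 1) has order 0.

4

b = (365/672, -207/6944, -1375/93744, 379/756)
c = (0, -4/3, 14/5, 1)
Ac = (0, 0, 434/275, 287/758)
Σ b_i: 365/672·1 + (-207/6944)·1 + (-1375/93744)·1 + 379/756·1 = 1 ✓
b·c: (-207/6944)·(-4/3) + (-1375/93744)·14/5 + 379/756·1 = 1/2 ✓
b·c²: (-207/6944)·16/9 + (-1375/93744)·196/25 + 379/756·1 = 1/3 ✓
b·Ac: (-1375/93744)·434/275 + 379/756·287/758 = 1/6 ✓
b·c³: (-207/6944)·(-64/27) + (-1375/93744)·2744/125 + 379/756·1 = 1/4 ✓
b·(c∘Ac): (-1375/93744)·6076/1375 + 379/756·287/758 = 1/8 ✓
b·Ac²: (-1375/93744)·(-1736/825) + 379/756·119/1137 = 1/12 ✓
b·A²c: 379/756·63/758 = 1/24 ✓; 4 stages ⇒ order 4.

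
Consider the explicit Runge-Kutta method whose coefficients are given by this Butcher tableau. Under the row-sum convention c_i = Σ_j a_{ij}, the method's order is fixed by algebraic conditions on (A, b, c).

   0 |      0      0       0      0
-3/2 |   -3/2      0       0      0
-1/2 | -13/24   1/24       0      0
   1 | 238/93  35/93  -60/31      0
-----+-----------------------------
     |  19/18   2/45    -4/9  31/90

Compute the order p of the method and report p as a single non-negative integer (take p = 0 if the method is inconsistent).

4

b = (19/18, 2/45, -4/9, 31/90)
c = (0, -3/2, -1/2, 1)
Ac = (0, 0, -1/16, 25/62)
Σ b_i: 19/18·1 + 2/45·1 + (-4/9)·1 + 31/90·1 = 1 ✓
b·c: 2/45·(-3/2) + (-4/9)·(-1/2) + 31/90·1 = 1/2 ✓
b·c²: 2/45·9/4 + (-4/9)·1/4 + 31/90·1 = 1/3 ✓
b·Ac: (-4/9)·(-1/16) + 31/90·25/62 = 1/6 ✓
b·c³: 2/45·(-27/8) + (-4/9)·(-1/8) + 31/90·1 = 1/4 ✓
b·(c∘Ac): (-4/9)·1/32 + 31/90·25/62 = 1/8 ✓
b·Ac²: (-4/9)·3/32 + 31/90·45/124 = 1/12 ✓
b·A²c: 31/90·15/124 = 1/24 ✓; 4 stages ⇒ order 4.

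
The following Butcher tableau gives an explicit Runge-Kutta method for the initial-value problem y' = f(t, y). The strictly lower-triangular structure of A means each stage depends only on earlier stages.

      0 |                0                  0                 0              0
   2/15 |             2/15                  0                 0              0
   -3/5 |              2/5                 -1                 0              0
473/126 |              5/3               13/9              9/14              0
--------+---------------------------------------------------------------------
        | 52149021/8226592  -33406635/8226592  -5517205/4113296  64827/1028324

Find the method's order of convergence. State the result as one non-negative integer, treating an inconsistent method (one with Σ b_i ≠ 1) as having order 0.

3

b = (52149021/8226592, -33406635/8226592, -5517205/4113296, 64827/1028324)
c = (0, 2/15, -3/5, 473/126)
Ac = (0, 0, -2/15, -73/378)
Σ b_i: 52149021/8226592·1 + (-33406635/8226592)·1 + (-5517205/4113296)·1 + 64827/1028324·1 = 1 ✓
b·c: (-33406635/8226592)·2/15 + (-5517205/4113296)·(-3/5) + 64827/1028324·473/126 = 1/2 ✓
b·c²: (-33406635/8226592)·4/225 + (-5517205/4113296)·9/25 + 64827/1028324·223729/15876 = 1/3 ✓
b·Ac: (-5517205/4113296)·(-2/15) + 64827/1028324·(-73/378) = 1/6 ✓
b·c³: (-33406635/8226592)·8/3375 + (-5517205/4113296)·(-27/125) + 64827/1028324·105823817/2000376 = 1824957667/504813600 ≠ 1/4 ⇒ order 3.
b·(c∘Ac): (-5517205/4113296)·2/25 + 64827/1028324·(-34529/47628) = -28321543/185098320 ≠ 1/8
b·Ac²: (-5517205/4113296)·(-4/225) + 64827/1028324·7289/28350 = 1684981/42067800 ≠ 1/12
b·A²c: 64827/1028324·(-3/35) = -27783/5141620 ≠ 1/24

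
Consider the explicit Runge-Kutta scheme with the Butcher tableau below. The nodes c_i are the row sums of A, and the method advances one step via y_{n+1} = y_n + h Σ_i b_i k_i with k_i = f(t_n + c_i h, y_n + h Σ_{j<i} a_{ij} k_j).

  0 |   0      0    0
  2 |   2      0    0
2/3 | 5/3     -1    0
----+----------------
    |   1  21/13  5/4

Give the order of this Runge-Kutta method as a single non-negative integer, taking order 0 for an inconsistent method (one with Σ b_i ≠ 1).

0

b = (1, 21/13, 5/4)
c = (0, 2, 2/3)
Ac = (0, 0, -2)
Σ b_i: 1·1 + 21/13·1 + 5/4·1 = 201/52 ≠ 1 ⇒ order 0.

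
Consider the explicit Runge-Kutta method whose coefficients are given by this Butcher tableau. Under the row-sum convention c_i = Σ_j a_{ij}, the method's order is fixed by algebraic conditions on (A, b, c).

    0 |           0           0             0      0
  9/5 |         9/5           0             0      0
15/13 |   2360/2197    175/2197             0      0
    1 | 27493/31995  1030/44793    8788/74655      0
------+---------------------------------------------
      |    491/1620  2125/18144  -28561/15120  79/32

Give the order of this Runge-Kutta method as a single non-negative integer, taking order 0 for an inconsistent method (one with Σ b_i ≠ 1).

4

b = (491/1620, 2125/18144, -28561/15120, 79/32)
c = (0, 9/5, 15/13, 1)
Ac = (0, 0, 315/2197, 14/79)
Σ b_i: 491/1620·1 + 2125/18144·1 + (-28561/15120)·1 + 79/32·1 = 1 ✓
b·c: 2125/18144·9/5 + (-28561/15120)·15/13 + 79/32·1 = 1/2 ✓
b·c²: 2125/18144·81/25 + (-28561/15120)·225/169 + 79/32·1 = 1/3 ✓
b·Ac: (-28561/15120)·315/2197 + 79/32·14/79 = 1/6 ✓
b·c³: 2125/18144·729/125 + (-28561/15120)·3375/2197 + 79/32·1 = 1/4 ✓
b·(c∘Ac): (-28561/15120)·4725/28561 + 79/32·14/79 = 1/8 ✓
b·Ac²: (-28561/15120)·567/2197 + 79/32·274/1185 = 1/12 ✓
b·A²c: 79/32·4/237 = 1/24 ✓; 4 stages ⇒ order 4.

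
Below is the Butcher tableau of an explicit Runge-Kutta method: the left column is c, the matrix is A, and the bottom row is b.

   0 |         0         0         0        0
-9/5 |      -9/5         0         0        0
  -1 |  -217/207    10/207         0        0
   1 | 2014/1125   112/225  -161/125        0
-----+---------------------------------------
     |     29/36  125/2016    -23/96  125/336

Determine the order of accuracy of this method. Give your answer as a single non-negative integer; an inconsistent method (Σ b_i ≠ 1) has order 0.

4

b = (29/36, 125/2016, -23/96, 125/336)
c = (0, -9/5, -1, 1)
Ac = (0, 0, -2/23, 49/125)
Σ b_i: 29/36·1 + 125/2016·1 + (-23/96)·1 + 125/336·1 = 1 ✓
b·c: 125/2016·(-9/5) + (-23/96)·(-1) + 125/336·1 = 1/2 ✓
b·c²: 125/2016·81/25 + (-23/96)·1 + 125/336·1 = 1/3 ✓
b·Ac: (-23/96)·(-2/23) + 125/336·49/125 = 1/6 ✓
b·c³: 125/2016·(-729/125) + (-23/96)·(-1) + 125/336·1 = 1/4 ✓
b·(c∘Ac): (-23/96)·2/23 + 125/336·49/125 = 1/8 ✓
b·Ac²: (-23/96)·18/115 + 125/336·203/625 = 1/12 ✓
b·A²c: 125/336·14/125 = 1/24 ✓; 4 stages ⇒ order 4.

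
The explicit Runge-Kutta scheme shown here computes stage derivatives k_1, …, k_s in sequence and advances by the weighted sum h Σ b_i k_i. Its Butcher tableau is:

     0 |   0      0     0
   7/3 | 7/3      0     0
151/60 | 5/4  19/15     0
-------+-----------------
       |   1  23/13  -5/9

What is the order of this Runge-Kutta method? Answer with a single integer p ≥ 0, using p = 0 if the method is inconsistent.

0

b = (1, 23/13, -5/9)
c = (0, 7/3, 151/60)
Ac = (0, 0, 133/45)
Σ b_i: 1·1 + 23/13·1 + (-5/9)·1 = 259/117 ≠ 1 ⇒ order 0.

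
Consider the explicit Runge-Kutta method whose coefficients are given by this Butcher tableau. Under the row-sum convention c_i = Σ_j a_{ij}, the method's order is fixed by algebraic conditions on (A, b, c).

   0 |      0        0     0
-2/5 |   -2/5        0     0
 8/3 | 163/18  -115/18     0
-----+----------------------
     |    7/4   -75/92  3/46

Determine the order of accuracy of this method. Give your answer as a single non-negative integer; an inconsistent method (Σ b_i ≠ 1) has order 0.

3

b = (7/4, -75/92, 3/46)
c = (0, -2/5, 8/3)
Ac = (0, 0, 23/9)
Σ b_i: 7/4·1 + (-75/92)·1 + 3/46·1 = 1 ✓
b·c: (-75/92)·(-2/5) + 3/46·8/3 = 1/2 ✓
b·c²: (-75/92)·4/25 + 3/46·64/9 = 1/3 ✓
b·Ac: 3/46·23/9 = 1/6 ✓; 3 stages ⇒ order 3.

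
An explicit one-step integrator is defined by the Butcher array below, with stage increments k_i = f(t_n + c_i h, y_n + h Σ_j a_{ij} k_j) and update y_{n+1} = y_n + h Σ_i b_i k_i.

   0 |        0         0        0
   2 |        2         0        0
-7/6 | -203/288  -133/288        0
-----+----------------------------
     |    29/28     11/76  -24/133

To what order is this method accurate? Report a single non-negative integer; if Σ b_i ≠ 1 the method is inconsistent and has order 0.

b = (29/28, 11/76, -24/133)
c = (0, 2, -7/6)
Ac = (0, 0, -133/144)
Σ b_i: 29/28·1 + 11/76·1 + (-24/133)·1 = 1 ✓
b·c: 11/76·2 + (-24/133)·(-7/6) = 1/2 ✓
b·c²: 11/76·4 + (-24/133)·49/36 = 1/3 ✓
b·Ac: (-24/133)·(-133/144) = 1/6 ✓; 3 stages ⇒ order 3.

3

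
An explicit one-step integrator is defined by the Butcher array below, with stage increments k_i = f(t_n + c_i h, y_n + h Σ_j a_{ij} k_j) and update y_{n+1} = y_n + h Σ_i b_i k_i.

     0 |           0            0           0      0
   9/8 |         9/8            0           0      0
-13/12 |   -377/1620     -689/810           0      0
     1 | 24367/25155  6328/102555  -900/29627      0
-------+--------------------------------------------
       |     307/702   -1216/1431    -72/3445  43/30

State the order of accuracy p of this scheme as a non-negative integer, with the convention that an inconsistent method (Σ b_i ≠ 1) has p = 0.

4

b = (307/702, -1216/1431, -72/3445, 43/30)
c = (0, 9/8, -13/12, 1)
Ac = (0, 0, -689/720, 22/215)
Σ b_i: 307/702·1 + (-1216/1431)·1 + (-72/3445)·1 + 43/30·1 = 1 ✓
b·c: (-1216/1431)·9/8 + (-72/3445)·(-13/12) + 43/30·1 = 1/2 ✓
b·c²: (-1216/1431)·81/64 + (-72/3445)·169/144 + 43/30·1 = 1/3 ✓
b·Ac: (-72/3445)·(-689/720) + 43/30·22/215 = 1/6 ✓
b·c³: (-1216/1431)·729/512 + (-72/3445)·(-2197/1728) + 43/30·1 = 1/4 ✓
b·(c∘Ac): (-72/3445)·8957/8640 + 43/30·22/215 = 1/8 ✓
b·Ac²: (-72/3445)·(-689/640) + 43/30·73/1720 = 1/12 ✓
b·A²c: 43/30·5/172 = 1/24 ✓; 4 stages ⇒ order 4.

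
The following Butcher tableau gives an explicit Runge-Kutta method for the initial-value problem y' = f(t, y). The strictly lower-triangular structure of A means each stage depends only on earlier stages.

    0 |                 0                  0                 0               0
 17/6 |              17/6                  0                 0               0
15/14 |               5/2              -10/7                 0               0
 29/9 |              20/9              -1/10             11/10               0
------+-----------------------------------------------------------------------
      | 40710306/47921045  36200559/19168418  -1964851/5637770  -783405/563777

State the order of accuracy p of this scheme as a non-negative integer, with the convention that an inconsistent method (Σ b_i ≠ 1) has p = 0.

b = (40710306/47921045, 36200559/19168418, -1964851/5637770, -783405/563777)
c = (0, 17/6, 15/14, 29/9)
Ac = (0, 0, -85/21, 94/105)
Σ b_i: 40710306/47921045·1 + 36200559/19168418·1 + (-1964851/5637770)·1 + (-783405/563777)·1 = 1 ✓
b·c: 36200559/19168418·17/6 + (-1964851/5637770)·15/14 + (-783405/563777)·29/9 = 1/2 ✓
b·c²: 36200559/19168418·289/36 + (-1964851/5637770)·225/196 + (-783405/563777)·841/81 = 1/3 ✓
b·Ac: (-1964851/5637770)·(-85/21) + (-783405/563777)·94/105 = 1/6 ✓
b·c³: 36200559/19168418·4913/216 + (-1964851/5637770)·3375/2744 + (-783405/563777)·24389/729 = -3376759469/852430824 ≠ 1/4 ⇒ order 3.
b·(c∘Ac): (-1964851/5637770)·(-425/98) + (-783405/563777)·2726/945 = -5631001/2255108 ≠ 1/8
b·Ac²: (-1964851/5637770)·(-1445/126) + (-783405/563777)·4057/8820 = 119258527/35517951 ≠ 1/12
b·A²c: (-783405/563777)·(-187/42) = 6976035/1127554 ≠ 1/24

3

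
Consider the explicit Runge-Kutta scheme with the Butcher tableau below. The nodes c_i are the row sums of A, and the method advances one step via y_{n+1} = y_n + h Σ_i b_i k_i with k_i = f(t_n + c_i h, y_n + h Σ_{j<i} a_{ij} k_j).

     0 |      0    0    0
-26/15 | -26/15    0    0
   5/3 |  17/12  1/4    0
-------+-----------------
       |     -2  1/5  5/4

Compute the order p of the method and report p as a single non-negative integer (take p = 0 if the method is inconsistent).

0

b = (-2, 1/5, 5/4)
c = (0, -26/15, 5/3)
Ac = (0, 0, -13/30)
Σ b_i: (-2)·1 + 1/5·1 + 5/4·1 = -11/20 ≠ 1 ⇒ order 0.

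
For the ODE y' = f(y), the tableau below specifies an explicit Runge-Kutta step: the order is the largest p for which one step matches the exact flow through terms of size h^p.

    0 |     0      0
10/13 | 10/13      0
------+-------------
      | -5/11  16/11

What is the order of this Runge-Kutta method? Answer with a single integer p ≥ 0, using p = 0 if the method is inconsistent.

b = (-5/11, 16/11)
c = (0, 10/13)
Σ b_i: (-5/11)·1 + 16/11·1 = 1 ✓
b·c: 16/11·10/13 = 160/143 ≠ 1/2 ⇒ order 1.

1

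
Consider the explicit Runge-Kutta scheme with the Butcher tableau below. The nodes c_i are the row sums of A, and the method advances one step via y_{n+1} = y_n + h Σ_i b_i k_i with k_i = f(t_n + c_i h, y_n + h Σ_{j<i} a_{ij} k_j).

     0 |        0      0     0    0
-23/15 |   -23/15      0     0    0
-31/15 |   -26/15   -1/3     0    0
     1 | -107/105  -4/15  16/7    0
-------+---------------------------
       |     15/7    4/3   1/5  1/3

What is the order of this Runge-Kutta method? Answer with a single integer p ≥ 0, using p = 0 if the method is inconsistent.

b = (15/7, 4/3, 1/5, 1/3)
c = (0, -23/15, -31/15, 1)
Ac = (0, 0, 23/45, -6796/1575)
Σ b_i: 15/7·1 + 4/3·1 + 1/5·1 + 1/3·1 = 421/105 ≠ 1 ⇒ order 0.

0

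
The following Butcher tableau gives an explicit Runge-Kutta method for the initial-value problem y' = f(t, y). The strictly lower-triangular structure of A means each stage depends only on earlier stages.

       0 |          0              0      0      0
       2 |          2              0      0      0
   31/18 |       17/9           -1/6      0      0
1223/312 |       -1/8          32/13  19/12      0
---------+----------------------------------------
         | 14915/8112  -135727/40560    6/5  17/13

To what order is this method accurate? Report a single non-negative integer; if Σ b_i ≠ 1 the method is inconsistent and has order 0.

b = (14915/8112, -135727/40560, 6/5, 17/13)
c = (0, 2, 31/18, 1223/312)
Ac = (0, 0, -1/3, 21481/2808)
Σ b_i: 14915/8112·1 + (-135727/40560)·1 + 6/5·1 + 17/13·1 = 1 ✓
b·c: (-135727/40560)·2 + 6/5·31/18 + 17/13·1223/312 = 1/2 ✓
b·c²: (-135727/40560)·4 + 6/5·961/324 + 17/13·1495729/97344 = 38978419/3796416 ≠ 1/3 ⇒ order 2.
b·Ac: 6/5·(-1/3) + 17/13·21481/2808 = 1752877/182520 ≠ 1/6

2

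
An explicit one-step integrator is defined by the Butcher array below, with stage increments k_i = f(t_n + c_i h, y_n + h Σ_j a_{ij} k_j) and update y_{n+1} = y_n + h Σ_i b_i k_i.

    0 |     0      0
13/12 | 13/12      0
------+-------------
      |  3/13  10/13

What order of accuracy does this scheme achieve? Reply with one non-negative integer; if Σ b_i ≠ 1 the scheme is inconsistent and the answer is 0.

1

b = (3/13, 10/13)
c = (0, 13/12)
Σ b_i: 3/13·1 + 10/13·1 = 1 ✓
b·c: 10/13·13/12 = 5/6 ≠ 1/2 ⇒ order 1.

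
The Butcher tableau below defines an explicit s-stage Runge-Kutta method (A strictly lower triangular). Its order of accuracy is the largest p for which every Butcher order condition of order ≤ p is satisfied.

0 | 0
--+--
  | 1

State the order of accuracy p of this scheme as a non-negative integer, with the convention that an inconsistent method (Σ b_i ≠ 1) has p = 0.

1

b = (1)
c = (0)
Σ b_i: 1·1 = 1 ✓; 1 stage ⇒ order 1.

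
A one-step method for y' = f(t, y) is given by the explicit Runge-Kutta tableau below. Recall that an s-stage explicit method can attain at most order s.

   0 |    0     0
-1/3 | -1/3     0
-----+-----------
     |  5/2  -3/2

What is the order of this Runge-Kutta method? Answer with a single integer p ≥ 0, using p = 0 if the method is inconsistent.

b = (5/2, -3/2)
c = (0, -1/3)
Σ b_i: 5/2·1 + (-3/2)·1 = 1 ✓
b·c: (-3/2)·(-1/3) = 1/2 ✓; 2 stages ⇒ order 2.

2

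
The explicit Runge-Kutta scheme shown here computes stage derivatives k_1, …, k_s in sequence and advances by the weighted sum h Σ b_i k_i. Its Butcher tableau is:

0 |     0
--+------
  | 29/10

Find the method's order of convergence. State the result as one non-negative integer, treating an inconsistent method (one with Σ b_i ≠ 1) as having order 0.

b = (29/10)
c = (0)
Σ b_i: 29/10·1 = 29/10 ≠ 1 ⇒ order 0.

0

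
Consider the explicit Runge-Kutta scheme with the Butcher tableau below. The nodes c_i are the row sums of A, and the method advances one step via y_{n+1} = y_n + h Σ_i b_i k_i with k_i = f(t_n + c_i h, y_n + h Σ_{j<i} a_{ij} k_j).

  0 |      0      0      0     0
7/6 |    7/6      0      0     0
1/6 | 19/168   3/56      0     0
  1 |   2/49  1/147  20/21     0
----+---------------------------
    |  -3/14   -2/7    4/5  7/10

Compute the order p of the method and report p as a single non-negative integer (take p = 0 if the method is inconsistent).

b = (-3/14, -2/7, 4/5, 7/10)
c = (0, 7/6, 1/6, 1)
Ac = (0, 0, 1/16, 1/6)
Σ b_i: (-3/14)·1 + (-2/7)·1 + 4/5·1 + 7/10·1 = 1 ✓
b·c: (-2/7)·7/6 + 4/5·1/6 + 7/10·1 = 1/2 ✓
b·c²: (-2/7)·49/36 + 4/5·1/36 + 7/10·1 = 1/3 ✓
b·Ac: 4/5·1/16 + 7/10·1/6 = 1/6 ✓
b·c³: (-2/7)·343/216 + 4/5·1/216 + 7/10·1 = 1/4 ✓
b·(c∘Ac): 4/5·1/96 + 7/10·1/6 = 1/8 ✓
b·Ac²: 4/5·7/96 + 7/10·1/28 = 1/12 ✓
b·A²c: 7/10·5/84 = 1/24 ✓; 4 stages ⇒ order 4.

4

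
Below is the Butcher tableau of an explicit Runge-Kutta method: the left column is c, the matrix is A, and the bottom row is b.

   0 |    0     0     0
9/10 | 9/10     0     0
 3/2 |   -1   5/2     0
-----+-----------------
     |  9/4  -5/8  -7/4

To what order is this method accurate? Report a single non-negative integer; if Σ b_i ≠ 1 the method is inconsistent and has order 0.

b = (9/4, -5/8, -7/4)
c = (0, 9/10, 3/2)
Ac = (0, 0, 9/4)
Σ b_i: 9/4·1 + (-5/8)·1 + (-7/4)·1 = -1/8 ≠ 1 ⇒ order 0.

0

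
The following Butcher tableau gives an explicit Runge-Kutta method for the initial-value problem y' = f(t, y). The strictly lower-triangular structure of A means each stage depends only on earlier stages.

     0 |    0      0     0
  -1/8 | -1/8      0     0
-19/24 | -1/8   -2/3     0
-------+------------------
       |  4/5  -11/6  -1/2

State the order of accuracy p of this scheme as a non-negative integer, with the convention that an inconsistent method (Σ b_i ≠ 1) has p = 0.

0

b = (4/5, -11/6, -1/2)
c = (0, -1/8, -19/24)
Ac = (0, 0, 1/12)
Σ b_i: 4/5·1 + (-11/6)·1 + (-1/2)·1 = -23/15 ≠ 1 ⇒ order 0.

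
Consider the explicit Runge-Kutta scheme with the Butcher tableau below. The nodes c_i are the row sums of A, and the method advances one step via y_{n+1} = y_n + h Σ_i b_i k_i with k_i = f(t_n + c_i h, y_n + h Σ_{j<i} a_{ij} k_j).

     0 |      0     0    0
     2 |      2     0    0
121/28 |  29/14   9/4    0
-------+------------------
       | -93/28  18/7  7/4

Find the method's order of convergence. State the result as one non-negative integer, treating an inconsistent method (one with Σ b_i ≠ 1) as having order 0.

b = (-93/28, 18/7, 7/4)
c = (0, 2, 121/28)
Ac = (0, 0, 9/2)
Σ b_i: (-93/28)·1 + 18/7·1 + 7/4·1 = 1 ✓
b·c: 18/7·2 + 7/4·121/28 = 1423/112 ≠ 1/2 ⇒ order 1.

1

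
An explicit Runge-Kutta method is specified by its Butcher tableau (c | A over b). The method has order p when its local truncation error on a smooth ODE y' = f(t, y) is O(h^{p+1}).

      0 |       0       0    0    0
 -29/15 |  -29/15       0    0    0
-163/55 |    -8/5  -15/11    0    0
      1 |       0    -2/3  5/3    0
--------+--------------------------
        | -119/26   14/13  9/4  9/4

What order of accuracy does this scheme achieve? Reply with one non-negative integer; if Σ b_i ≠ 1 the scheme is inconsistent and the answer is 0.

b = (-119/26, 14/13, 9/4, 9/4)
c = (0, -29/15, -163/55, 1)
Ac = (0, 0, 29/11, -1807/495)
Σ b_i: (-119/26)·1 + 14/13·1 + 9/4·1 + 9/4·1 = 1 ✓
b·c: 14/13·(-29/15) + 9/4·(-163/55) + 9/4·1 = -13943/2145 ≠ 1/2 ⇒ order 1.

1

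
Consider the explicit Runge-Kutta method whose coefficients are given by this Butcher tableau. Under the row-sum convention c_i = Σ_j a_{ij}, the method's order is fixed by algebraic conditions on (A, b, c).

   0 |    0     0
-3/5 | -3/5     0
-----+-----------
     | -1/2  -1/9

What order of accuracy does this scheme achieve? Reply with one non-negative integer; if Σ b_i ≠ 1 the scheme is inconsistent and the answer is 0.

0

b = (-1/2, -1/9)
c = (0, -3/5)
Σ b_i: (-1/2)·1 + (-1/9)·1 = -11/18 ≠ 1 ⇒ order 0.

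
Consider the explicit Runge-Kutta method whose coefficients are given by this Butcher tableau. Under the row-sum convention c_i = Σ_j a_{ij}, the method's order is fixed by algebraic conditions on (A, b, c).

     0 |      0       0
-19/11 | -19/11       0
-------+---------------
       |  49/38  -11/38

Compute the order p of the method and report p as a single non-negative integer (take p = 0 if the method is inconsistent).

2

b = (49/38, -11/38)
c = (0, -19/11)
Σ b_i: 49/38·1 + (-11/38)·1 = 1 ✓
b·c: (-11/38)·(-19/11) = 1/2 ✓; 2 stages ⇒ order 2.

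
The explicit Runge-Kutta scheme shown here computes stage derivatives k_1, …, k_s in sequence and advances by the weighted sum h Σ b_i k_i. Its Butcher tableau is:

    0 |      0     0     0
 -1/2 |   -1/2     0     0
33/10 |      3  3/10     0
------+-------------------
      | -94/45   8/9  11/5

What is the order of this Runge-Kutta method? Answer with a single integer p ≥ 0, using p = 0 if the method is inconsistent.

1

b = (-94/45, 8/9, 11/5)
c = (0, -1/2, 33/10)
Ac = (0, 0, -3/20)
Σ b_i: (-94/45)·1 + 8/9·1 + 11/5·1 = 1 ✓
b·c: 8/9·(-1/2) + 11/5·33/10 = 3067/450 ≠ 1/2 ⇒ order 1.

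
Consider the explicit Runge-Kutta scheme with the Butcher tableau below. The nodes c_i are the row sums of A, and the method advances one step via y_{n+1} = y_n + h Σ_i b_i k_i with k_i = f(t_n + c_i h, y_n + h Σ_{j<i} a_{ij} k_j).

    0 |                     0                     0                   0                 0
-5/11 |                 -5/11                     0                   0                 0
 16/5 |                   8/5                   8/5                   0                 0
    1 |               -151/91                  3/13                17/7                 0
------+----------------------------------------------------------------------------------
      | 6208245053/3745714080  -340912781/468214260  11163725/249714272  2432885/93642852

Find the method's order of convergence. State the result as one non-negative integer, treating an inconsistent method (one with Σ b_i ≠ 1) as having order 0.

b = (6208245053/3745714080, -340912781/468214260, 11163725/249714272, 2432885/93642852)
c = (0, -5/11, 16/5, 1)
Ac = (0, 0, -8/11, 38371/5005)
Σ b_i: 6208245053/3745714080·1 + (-340912781/468214260)·1 + 11163725/249714272·1 + 2432885/93642852·1 = 1 ✓
b·c: (-340912781/468214260)·(-5/11) + 11163725/249714272·16/5 + 2432885/93642852·1 = 1/2 ✓
b·c²: (-340912781/468214260)·25/121 + 11163725/249714272·256/25 + 2432885/93642852·1 = 1/3 ✓
b·Ac: 11163725/249714272·(-8/11) + 2432885/93642852·38371/5005 = 1/6 ✓
b·c³: (-340912781/468214260)·(-125/1331) + 11163725/249714272·4096/125 + 2432885/93642852·1 = 669240267/429196405 ≠ 1/4 ⇒ order 3.
b·(c∘Ac): 11163725/249714272·(-128/55) + 2432885/93642852·38371/5005 = 8908907/93642852 ≠ 1/8
b·Ac²: 11163725/249714272·40/121 + 2432885/93642852·6858821/275275 = 1705063421/2575178430 ≠ 1/12
b·A²c: 2432885/93642852·(-136/77) = -11816870/257517843 ≠ 1/24

3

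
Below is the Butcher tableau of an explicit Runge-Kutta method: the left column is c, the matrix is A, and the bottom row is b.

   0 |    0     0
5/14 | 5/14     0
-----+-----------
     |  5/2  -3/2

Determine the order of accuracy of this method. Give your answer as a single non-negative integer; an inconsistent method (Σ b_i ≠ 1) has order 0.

b = (5/2, -3/2)
c = (0, 5/14)
Σ b_i: 5/2·1 + (-3/2)·1 = 1 ✓
b·c: (-3/2)·5/14 = -15/28 ≠ 1/2 ⇒ order 1.

1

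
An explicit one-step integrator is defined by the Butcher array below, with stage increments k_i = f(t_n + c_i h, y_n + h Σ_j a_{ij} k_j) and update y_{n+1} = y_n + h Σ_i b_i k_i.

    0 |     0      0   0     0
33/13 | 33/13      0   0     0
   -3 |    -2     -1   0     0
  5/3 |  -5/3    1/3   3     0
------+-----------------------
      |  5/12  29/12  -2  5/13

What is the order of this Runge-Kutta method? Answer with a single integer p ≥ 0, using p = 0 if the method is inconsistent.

b = (5/12, 29/12, -2, 5/13)
c = (0, 33/13, -3, 5/3)
Ac = (0, 0, -33/13, -106/13)
Σ b_i: 5/12·1 + 29/12·1 + (-2)·1 + 5/13·1 = 95/78 ≠ 1 ⇒ order 0.

0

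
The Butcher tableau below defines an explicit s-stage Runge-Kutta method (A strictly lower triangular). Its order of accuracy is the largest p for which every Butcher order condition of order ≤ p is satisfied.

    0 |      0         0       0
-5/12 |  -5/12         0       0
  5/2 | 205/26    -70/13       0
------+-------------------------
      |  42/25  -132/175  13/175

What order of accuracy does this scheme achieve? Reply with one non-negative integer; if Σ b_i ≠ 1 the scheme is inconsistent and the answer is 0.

3

b = (42/25, -132/175, 13/175)
c = (0, -5/12, 5/2)
Ac = (0, 0, 175/78)
Σ b_i: 42/25·1 + (-132/175)·1 + 13/175·1 = 1 ✓
b·c: (-132/175)·(-5/12) + 13/175·5/2 = 1/2 ✓
b·c²: (-132/175)·25/144 + 13/175·25/4 = 1/3 ✓
b·Ac: 13/175·175/78 = 1/6 ✓; 3 stages ⇒ order 3.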